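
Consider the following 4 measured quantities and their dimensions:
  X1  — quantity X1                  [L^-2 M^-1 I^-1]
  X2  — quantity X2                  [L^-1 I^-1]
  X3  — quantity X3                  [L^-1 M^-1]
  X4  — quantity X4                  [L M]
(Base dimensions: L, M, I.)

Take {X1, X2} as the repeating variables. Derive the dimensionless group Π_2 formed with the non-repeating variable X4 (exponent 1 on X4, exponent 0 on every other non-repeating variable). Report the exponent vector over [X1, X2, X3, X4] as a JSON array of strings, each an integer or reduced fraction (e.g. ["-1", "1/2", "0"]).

Exponent matrix [L,M,I] × [X1,X2,X3,X4]:
  L: [-2 -1 -1  1]
  M: [-1  0 -1  1]
  I: [-1 -1  0  0]
Row reduction gives pivot columns X1,X2; rank = 2
Repeat: X1,X2; free: X3,X4
RREF:
  r0: [   1    0    1   -1]
  r1: [   0    1   -1    1]
  r2: [   0    0    0    0]
Fix exponent of X4 at 1, X3 at 0; solve each RREF row for its pivot's exponent:
  r0: exp(X1) + (-1)·1 = 0 ⇒ exp(X1) = 1
  r1: exp(X2) + (1)·1 = 0 ⇒ exp(X2) = -1
Π_2 = X1 · X2^-1 · X4

["1", "-1", "0", "1"]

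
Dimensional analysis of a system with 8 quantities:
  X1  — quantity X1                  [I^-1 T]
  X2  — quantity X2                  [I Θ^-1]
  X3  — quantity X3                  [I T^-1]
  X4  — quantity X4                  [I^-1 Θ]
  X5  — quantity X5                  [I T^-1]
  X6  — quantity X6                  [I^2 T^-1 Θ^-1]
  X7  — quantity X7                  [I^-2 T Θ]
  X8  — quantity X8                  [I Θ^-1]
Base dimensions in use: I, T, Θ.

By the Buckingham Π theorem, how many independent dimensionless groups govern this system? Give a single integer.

Dimensional matrix (I×T×Θ by X1×X2×X3×X4×X5×X6×X7×X8):
  I: [-1  1  1 -1  1  2 -2  1]
  T: [ 1  0 -1  0 -1 -1  1  0]
  Θ: [ 0 -1  0  1  0 -1  1 -1]
Echelon form has 2 nonzero rows (pivots: X1,X2)
Π count = n − r = 8 − 2 = 6

6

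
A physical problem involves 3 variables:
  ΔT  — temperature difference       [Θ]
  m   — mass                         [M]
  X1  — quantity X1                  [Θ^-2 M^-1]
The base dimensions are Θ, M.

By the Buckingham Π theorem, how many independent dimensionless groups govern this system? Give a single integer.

1

Exponent matrix [Θ,M] × [ΔT,m,X1]:
  Θ: [ 1  0 -2]
  M: [ 0  1 -1]
RREF → pivots at {ΔT,m} ⇒ r = 2
Π count = n − r = 3 − 2 = 1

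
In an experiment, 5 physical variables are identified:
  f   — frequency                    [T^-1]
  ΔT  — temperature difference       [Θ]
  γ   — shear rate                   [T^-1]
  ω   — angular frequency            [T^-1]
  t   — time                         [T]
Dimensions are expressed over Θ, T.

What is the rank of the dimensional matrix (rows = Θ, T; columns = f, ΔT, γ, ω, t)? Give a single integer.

2

Write exponents as rows Θ,T / cols f,ΔT,γ,ω,t:
  Θ: [ 0  1  0  0  0]
  T: [-1  0 -1 -1  1]
Echelon form has 2 nonzero rows (pivots: f,ΔT)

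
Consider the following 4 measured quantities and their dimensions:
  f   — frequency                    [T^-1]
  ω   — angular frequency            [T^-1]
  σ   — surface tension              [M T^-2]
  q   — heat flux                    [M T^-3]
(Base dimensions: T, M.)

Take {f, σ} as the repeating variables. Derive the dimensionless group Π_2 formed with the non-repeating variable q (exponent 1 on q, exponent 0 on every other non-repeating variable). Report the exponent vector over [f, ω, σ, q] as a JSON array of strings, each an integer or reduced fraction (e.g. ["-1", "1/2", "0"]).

Write exponents as rows T,M / cols f,ω,σ,q:
  T: [-1 -1 -2 -3]
  M: [ 0  0  1  1]
Echelon form has 2 nonzero rows (pivots: f,σ)
Pivot set = {f,σ}, free = {ω,q}
RREF:
  r0: [   1    1    0    1]
  r1: [   0    0    1    1]
Fix exponent of q at 1, ω at 0; solve each RREF row for its pivot's exponent:
  r0: exp(f) + (1)·1 = 0 ⇒ exp(f) = -1
  r1: exp(σ) + (1)·1 = 0 ⇒ exp(σ) = -1
Π_2 = f^-1 · σ^-1 · q

["-1", "0", "-1", "1"]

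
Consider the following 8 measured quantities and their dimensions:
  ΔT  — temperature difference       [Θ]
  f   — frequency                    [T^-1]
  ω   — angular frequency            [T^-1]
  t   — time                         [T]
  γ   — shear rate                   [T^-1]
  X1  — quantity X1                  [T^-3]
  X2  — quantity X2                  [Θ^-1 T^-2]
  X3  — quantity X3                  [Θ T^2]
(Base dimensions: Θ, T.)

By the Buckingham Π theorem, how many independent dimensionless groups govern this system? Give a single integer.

Dimensional matrix (Θ×T by ΔT×f×ω×t×γ×X1×X2×X3):
  Θ: [ 1  0  0  0  0  0 -1  1]
  T: [ 0 -1 -1  1 -1 -3 -2  2]
RREF → pivots at {ΔT,f} ⇒ r = 2
Π count = n − r = 8 − 2 = 6

6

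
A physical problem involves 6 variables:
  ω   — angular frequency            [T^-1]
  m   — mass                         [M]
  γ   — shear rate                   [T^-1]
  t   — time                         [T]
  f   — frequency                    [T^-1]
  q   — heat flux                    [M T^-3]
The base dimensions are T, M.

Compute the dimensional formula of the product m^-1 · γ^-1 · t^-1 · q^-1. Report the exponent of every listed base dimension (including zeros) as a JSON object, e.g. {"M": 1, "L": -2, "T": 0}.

Write exponents as rows T,M / cols ω,m,γ,t,f,q:
  T: [-1  0 -1  1 -1 -3]
  M: [ 0  1  0  0  0  1]
  [T]: (-1)·0+(-1)·-1+(-1)·1+(-1)·-3 = 3
  [M]: (-1)·1+(-1)·0+(-1)·0+(-1)·1 = -2
⇒ T^3 M^-2

{"T": 3, "M": -2}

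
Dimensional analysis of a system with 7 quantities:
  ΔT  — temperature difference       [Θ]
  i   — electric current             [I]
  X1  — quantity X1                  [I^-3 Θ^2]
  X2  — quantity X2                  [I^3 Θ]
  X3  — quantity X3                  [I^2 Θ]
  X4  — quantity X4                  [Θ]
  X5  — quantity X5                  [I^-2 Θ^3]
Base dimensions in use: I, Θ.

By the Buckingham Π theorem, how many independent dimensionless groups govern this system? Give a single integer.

Write exponents as rows I,Θ / cols ΔT,i,X1,X2,X3,X4,X5:
  I: [ 0  1 -3  3  2  0 -2]
  Θ: [ 1  0  2  1  1  1  3]
Echelon form has 2 nonzero rows (pivots: ΔT,i)
Π count = n − r = 7 − 2 = 5

5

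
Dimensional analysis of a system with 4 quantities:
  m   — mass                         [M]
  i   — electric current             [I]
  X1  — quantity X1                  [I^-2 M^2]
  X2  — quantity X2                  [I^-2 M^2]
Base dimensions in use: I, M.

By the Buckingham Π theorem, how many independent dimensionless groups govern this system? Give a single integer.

Exponent matrix [I,M] × [m,i,X1,X2]:
  I: [ 0  1 -2 -2]
  M: [ 1  0  2  2]
RREF → pivots at {m,i} ⇒ r = 2
Π count = n − r = 4 − 2 = 2

2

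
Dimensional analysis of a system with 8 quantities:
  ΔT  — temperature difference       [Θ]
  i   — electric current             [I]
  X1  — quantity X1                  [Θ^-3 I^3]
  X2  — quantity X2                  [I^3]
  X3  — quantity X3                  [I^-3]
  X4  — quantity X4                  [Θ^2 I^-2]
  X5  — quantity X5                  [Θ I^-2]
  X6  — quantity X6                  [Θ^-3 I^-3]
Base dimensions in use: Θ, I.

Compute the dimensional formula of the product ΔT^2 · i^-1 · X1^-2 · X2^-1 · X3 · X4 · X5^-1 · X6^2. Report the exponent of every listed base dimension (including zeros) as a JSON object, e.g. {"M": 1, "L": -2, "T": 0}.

Exponent matrix [Θ,I] × [ΔT,i,X1,X2,X3,X4,X5,X6]:
  Θ: [ 1  0 -3  0  0  2  1 -3]
  I: [ 0  1  3  3 -3 -2 -2 -3]
  [Θ]: (2)·1+(-1)·0+(-2)·-3+(-1)·0+(1)·0+(1)·2+(-1)·1+(2)·-3 = 3
  [I]: (2)·0+(-1)·1+(-2)·3+(-1)·3+(1)·-3+(1)·-2+(-1)·-2+(2)·-3 = -19
⇒ Θ^3 I^-19

{"Θ": 3, "I": -19}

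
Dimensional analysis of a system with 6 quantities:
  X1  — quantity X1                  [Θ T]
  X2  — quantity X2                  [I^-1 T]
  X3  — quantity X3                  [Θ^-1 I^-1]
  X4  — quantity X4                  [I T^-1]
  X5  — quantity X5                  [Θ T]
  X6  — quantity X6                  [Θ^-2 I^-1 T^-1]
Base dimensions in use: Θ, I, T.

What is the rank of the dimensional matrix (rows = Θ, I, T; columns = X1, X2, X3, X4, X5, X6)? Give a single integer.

2

Exponent matrix [Θ,I,T] × [X1,X2,X3,X4,X5,X6]:
  Θ: [ 1  0 -1  0  1 -2]
  I: [ 0 -1 -1  1  0 -1]
  T: [ 1  1  0 -1  1 -1]
Echelon form has 2 nonzero rows (pivots: X1,X2)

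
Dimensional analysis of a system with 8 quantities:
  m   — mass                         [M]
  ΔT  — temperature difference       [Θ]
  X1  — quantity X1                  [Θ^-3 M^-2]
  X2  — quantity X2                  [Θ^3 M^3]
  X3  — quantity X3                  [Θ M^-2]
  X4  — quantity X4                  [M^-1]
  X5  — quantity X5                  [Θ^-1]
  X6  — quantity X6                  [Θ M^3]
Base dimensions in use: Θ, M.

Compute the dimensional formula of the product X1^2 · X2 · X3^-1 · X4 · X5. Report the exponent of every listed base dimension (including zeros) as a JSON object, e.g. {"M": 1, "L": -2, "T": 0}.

{"Θ": -5, "M": 0}

Exponent matrix [Θ,M] × [m,ΔT,X1,X2,X3,X4,X5,X6]:
  Θ: [ 0  1 -3  3  1  0 -1  1]
  M: [ 1  0 -2  3 -2 -1  0  3]
  [Θ]: (2)·-3+(1)·3+(-1)·1+(1)·0+(1)·-1 = -5
  [M]: (2)·-2+(1)·3+(-1)·-2+(1)·-1+(1)·0 = 0
⇒ Θ^-5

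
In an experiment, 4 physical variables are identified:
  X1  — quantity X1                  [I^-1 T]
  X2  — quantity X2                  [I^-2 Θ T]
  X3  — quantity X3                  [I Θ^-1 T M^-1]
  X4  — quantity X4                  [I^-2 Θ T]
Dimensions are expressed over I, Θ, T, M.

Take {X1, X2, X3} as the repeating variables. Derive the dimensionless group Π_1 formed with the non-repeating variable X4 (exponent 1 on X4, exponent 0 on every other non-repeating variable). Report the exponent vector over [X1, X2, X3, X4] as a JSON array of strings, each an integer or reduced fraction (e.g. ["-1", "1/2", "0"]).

Dimensional matrix (I×Θ×T×M by X1×X2×X3×X4):
  I: [-1 -2  1 -2]
  Θ: [ 0  1 -1  1]
  T: [ 1  1  1  1]
  M: [ 0  0 -1  0]
Echelon form has 3 nonzero rows (pivots: X1,X2,X3)
Repeat: X1,X2,X3; free: X4
RREF:
  r0: [   1    0    0    0]
  r1: [   0    1    0    1]
  r2: [   0    0    1    0]
  r3: [   0    0    0    0]
Fix exponent of X4 at 1; solve each RREF row for its pivot's exponent:
  r0: exp(X1) + (0)·1 = 0 ⇒ exp(X1) = 0
  r1: exp(X2) + (1)·1 = 0 ⇒ exp(X2) = -1
  r2: exp(X3) + (0)·1 = 0 ⇒ exp(X3) = 0
Π_1 = X2^-1 · X4

["0", "-1", "0", "1"]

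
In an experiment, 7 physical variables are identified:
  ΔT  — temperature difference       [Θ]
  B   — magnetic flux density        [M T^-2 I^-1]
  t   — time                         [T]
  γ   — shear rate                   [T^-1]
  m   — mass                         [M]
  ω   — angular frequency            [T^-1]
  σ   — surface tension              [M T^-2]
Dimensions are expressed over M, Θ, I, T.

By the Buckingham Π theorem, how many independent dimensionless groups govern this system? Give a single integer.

3

Exponent matrix [M,Θ,I,T] × [ΔT,B,t,γ,m,ω,σ]:
  M: [ 0  1  0  0  1  0  1]
  Θ: [ 1  0  0  0  0  0  0]
  I: [ 0 -1  0  0  0  0  0]
  T: [ 0 -2  1 -1  0 -1 -2]
Row reduction gives pivot columns ΔT,B,t,m; rank = 4
Π count = n − r = 7 − 4 = 3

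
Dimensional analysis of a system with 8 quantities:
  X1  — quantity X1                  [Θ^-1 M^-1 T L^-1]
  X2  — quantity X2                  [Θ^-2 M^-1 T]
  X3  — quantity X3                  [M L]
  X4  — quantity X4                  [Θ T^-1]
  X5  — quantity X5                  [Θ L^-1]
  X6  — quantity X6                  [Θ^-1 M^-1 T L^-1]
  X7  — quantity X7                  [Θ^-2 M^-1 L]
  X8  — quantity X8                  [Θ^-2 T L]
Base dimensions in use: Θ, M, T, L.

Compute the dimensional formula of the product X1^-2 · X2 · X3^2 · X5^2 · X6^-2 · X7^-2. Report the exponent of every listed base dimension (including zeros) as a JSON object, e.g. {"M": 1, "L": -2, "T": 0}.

Write exponents as rows Θ,M,T,L / cols X1,X2,X3,X4,X5,X6,X7,X8:
  Θ: [-1 -2  0  1  1 -1 -2 -2]
  M: [-1 -1  1  0  0 -1 -1  0]
  T: [ 1  1  0 -1  0  1  0  1]
  L: [-1  0  1  0 -1 -1  1  1]
  [Θ]: (-2)·-1+(1)·-2+(2)·0+(2)·1+(-2)·-1+(-2)·-2 = 8
  [M]: (-2)·-1+(1)·-1+(2)·1+(2)·0+(-2)·-1+(-2)·-1 = 7
  [T]: (-2)·1+(1)·1+(2)·0+(2)·0+(-2)·1+(-2)·0 = -3
  [L]: (-2)·-1+(1)·0+(2)·1+(2)·-1+(-2)·-1+(-2)·1 = 2
⇒ Θ^8 M^7 T^-3 L^2

{"Θ": 8, "M": 7, "T": -3, "L": 2}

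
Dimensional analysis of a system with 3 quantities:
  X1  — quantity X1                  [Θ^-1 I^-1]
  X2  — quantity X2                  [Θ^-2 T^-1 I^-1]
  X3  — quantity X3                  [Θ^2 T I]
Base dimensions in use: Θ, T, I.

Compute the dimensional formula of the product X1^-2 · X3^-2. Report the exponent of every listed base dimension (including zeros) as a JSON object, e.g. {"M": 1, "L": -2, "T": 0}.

Exponent matrix [Θ,T,I] × [X1,X2,X3]:
  Θ: [-1 -2  2]
  T: [ 0 -1  1]
  I: [-1 -1  1]
  [Θ]: (-2)·-1+(-2)·2 = -2
  [T]: (-2)·0+(-2)·1 = -2
  [I]: (-2)·-1+(-2)·1 = 0
⇒ Θ^-2 T^-2

{"Θ": -2, "T": -2, "I": 0}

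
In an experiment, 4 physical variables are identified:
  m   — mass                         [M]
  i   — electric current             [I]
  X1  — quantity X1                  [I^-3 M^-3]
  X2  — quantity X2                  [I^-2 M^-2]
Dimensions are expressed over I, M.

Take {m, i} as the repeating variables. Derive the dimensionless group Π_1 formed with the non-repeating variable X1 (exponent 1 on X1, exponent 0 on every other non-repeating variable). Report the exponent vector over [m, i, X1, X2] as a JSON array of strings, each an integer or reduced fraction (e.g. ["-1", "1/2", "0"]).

Write exponents as rows I,M / cols m,i,X1,X2:
  I: [ 0  1 -3 -2]
  M: [ 1  0 -3 -2]
Echelon form has 2 nonzero rows (pivots: m,i)
Pivot set = {m,i}, free = {X1,X2}
RREF:
  r0: [   1    0   -3   -2]
  r1: [   0    1   -3   -2]
Fix exponent of X1 at 1, X2 at 0; solve each RREF row for its pivot's exponent:
  r0: exp(m) + (-3)·1 = 0 ⇒ exp(m) = 3
  r1: exp(i) + (-3)·1 = 0 ⇒ exp(i) = 3
Π_1 = m^3 · i^3 · X1

["3", "3", "1", "0"]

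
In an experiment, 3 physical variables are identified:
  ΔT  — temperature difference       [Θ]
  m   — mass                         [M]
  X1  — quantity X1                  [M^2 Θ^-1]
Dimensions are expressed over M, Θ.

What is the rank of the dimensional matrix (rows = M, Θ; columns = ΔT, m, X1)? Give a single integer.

2

Write exponents as rows M,Θ / cols ΔT,m,X1:
  M: [ 0  1  2]
  Θ: [ 1  0 -1]
Echelon form has 2 nonzero rows (pivots: ΔT,m)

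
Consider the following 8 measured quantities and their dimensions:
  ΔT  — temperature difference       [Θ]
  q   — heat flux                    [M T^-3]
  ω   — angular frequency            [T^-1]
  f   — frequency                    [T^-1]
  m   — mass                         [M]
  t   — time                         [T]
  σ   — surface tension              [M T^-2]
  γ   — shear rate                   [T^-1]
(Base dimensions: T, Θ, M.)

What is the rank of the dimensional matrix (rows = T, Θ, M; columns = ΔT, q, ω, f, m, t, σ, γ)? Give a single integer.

Exponent matrix [T,Θ,M] × [ΔT,q,ω,f,m,t,σ,γ]:
  T: [ 0 -3 -1 -1  0  1 -2 -1]
  Θ: [ 1  0  0  0  0  0  0  0]
  M: [ 0  1  0  0  1  0  1  0]
RREF → pivots at {ΔT,q,ω} ⇒ r = 3

3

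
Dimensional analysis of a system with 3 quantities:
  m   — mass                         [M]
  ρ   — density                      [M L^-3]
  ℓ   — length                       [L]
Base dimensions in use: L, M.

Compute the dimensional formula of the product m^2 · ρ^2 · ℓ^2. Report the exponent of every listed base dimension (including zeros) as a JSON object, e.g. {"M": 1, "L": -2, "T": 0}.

Write exponents as rows L,M / cols m,ρ,ℓ:
  L: [ 0 -3  1]
  M: [ 1  1  0]
  [L]: (2)·0+(2)·-3+(2)·1 = -4
  [M]: (2)·1+(2)·1+(2)·0 = 4
⇒ L^-4 M^4

{"L": -4, "M": 4}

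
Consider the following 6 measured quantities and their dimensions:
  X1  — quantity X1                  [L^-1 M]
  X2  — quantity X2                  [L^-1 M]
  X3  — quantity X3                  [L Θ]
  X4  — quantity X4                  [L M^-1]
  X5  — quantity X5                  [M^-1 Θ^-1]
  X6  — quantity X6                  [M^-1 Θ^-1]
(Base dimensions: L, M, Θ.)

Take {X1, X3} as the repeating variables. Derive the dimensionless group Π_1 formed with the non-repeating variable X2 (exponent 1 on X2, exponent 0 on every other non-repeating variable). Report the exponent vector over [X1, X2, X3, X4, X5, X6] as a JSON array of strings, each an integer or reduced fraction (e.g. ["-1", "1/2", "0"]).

Exponent matrix [L,M,Θ] × [X1,X2,X3,X4,X5,X6]:
  L: [-1 -1  1  1  0  0]
  M: [ 1  1  0 -1 -1 -1]
  Θ: [ 0  0  1  0 -1 -1]
RREF → pivots at {X1,X3} ⇒ r = 2
Pivot set = {X1,X3}, free = {X2,X4,X5,X6}
RREF:
  r0: [   1    1    0   -1   -1   -1]
  r1: [   0    0    1    0   -1   -1]
  r2: [   0    0    0    0    0    0]
Fix exponent of X2 at 1, X4 at 0, X5 at 0, X6 at 0; solve each RREF row for its pivot's exponent:
  r0: exp(X1) + (1)·1 = 0 ⇒ exp(X1) = -1
  r1: exp(X3) + (0)·1 = 0 ⇒ exp(X3) = 0
Π_1 = X1^-1 · X2

["-1", "1", "0", "0", "0", "0"]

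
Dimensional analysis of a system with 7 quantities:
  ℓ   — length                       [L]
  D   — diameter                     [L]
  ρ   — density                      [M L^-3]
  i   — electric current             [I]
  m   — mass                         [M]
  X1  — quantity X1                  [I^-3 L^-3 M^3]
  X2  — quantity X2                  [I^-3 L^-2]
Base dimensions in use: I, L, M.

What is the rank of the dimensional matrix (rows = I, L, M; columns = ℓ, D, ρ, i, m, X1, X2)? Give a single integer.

Dimensional matrix (I×L×M by ℓ×D×ρ×i×m×X1×X2):
  I: [ 0  0  0  1  0 -3 -3]
  L: [ 1  1 -3  0  0 -3 -2]
  M: [ 0  0  1  0  1  3  0]
Row reduction gives pivot columns ℓ,ρ,i; rank = 3

3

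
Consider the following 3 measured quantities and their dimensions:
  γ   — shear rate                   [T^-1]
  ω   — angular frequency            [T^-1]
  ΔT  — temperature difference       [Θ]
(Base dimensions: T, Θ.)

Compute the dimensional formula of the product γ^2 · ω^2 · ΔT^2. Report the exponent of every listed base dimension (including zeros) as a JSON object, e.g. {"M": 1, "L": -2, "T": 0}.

Write exponents as rows T,Θ / cols γ,ω,ΔT:
  T: [-1 -1  0]
  Θ: [ 0  0  1]
  [T]: (2)·-1+(2)·-1+(2)·0 = -4
  [Θ]: (2)·0+(2)·0+(2)·1 = 2
⇒ T^-4 Θ^2

{"T": -4, "Θ": 2}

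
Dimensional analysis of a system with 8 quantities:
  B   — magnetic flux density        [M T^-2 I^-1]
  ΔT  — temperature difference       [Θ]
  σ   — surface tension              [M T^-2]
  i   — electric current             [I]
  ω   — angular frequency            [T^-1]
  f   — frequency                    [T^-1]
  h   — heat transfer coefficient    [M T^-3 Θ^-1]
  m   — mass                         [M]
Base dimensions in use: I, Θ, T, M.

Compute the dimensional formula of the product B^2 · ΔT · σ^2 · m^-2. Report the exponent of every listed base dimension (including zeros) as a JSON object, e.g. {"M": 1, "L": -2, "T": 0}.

{"I": -2, "Θ": 1, "T": -8, "M": 2}

Dimensional matrix (I×Θ×T×M by B×ΔT×σ×i×ω×f×h×m):
  I: [-1  0  0  1  0  0  0  0]
  Θ: [ 0  1  0  0  0  0 -1  0]
  T: [-2  0 -2  0 -1 -1 -3  0]
  M: [ 1  0  1  0  0  0  1  1]
  [I]: (2)·-1+(1)·0+(2)·0+(-2)·0 = -2
  [Θ]: (2)·0+(1)·1+(2)·0+(-2)·0 = 1
  [T]: (2)·-2+(1)·0+(2)·-2+(-2)·0 = -8
  [M]: (2)·1+(1)·0+(2)·1+(-2)·1 = 2
⇒ I^-2 Θ T^-8 M^2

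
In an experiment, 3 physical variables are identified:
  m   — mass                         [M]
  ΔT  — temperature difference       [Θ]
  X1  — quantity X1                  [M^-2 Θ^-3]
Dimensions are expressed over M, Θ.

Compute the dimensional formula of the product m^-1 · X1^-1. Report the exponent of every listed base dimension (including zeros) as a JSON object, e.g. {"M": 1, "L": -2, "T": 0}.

Exponent matrix [M,Θ] × [m,ΔT,X1]:
  M: [ 1  0 -2]
  Θ: [ 0  1 -3]
  [M]: (-1)·1+(-1)·-2 = 1
  [Θ]: (-1)·0+(-1)·-3 = 3
⇒ M Θ^3

{"M": 1, "Θ": 3}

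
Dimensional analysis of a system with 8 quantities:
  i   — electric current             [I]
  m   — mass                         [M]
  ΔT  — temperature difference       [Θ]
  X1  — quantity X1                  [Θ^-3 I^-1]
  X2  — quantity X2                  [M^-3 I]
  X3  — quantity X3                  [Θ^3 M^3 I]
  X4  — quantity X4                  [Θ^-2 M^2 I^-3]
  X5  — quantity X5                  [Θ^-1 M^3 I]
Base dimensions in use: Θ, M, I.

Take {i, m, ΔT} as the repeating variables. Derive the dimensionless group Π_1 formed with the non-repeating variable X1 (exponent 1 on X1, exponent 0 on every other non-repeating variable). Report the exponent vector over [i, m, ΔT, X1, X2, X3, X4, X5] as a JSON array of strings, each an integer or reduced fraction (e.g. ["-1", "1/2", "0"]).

Write exponents as rows Θ,M,I / cols i,m,ΔT,X1,X2,X3,X4,X5:
  Θ: [ 0  0  1 -3  0  3 -2 -1]
  M: [ 0  1  0  0 -3  3  2  3]
  I: [ 1  0  0 -1  1  1 -3  1]
Echelon form has 3 nonzero rows (pivots: i,m,ΔT)
Pivot set = {i,m,ΔT}, free = {X1,X2,X3,X4,X5}
RREF:
  r0: [   1    0    0   -1    1    1   -3    1]
  r1: [   0    1    0    0   -3    3    2    3]
  r2: [   0    0    1   -3    0    3   -2   -1]
Fix exponent of X1 at 1, X2 at 0, X3 at 0, X4 at 0, X5 at 0; solve each RREF row for its pivot's exponent:
  r0: exp(i) + (-1)·1 = 0 ⇒ exp(i) = 1
  r1: exp(m) + (0)·1 = 0 ⇒ exp(m) = 0
  r2: exp(ΔT) + (-3)·1 = 0 ⇒ exp(ΔT) = 3
Π_1 = i · ΔT^3 · X1

["1", "0", "3", "1", "0", "0", "0", "0"]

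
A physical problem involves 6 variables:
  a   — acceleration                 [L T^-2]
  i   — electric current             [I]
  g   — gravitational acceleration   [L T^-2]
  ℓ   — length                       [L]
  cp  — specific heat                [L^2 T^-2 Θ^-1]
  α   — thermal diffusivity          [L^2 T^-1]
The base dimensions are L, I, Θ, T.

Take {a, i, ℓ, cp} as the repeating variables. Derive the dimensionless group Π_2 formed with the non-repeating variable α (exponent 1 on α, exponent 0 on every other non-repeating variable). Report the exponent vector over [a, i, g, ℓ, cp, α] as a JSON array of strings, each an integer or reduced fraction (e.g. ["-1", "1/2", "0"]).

Write exponents as rows L,I,Θ,T / cols a,i,g,ℓ,cp,α:
  L: [ 1  0  1  1  2  2]
  I: [ 0  1  0  0  0  0]
  Θ: [ 0  0  0  0 -1  0]
  T: [-2  0 -2  0 -2 -1]
RREF → pivots at {a,i,ℓ,cp} ⇒ r = 4
Repeat: a,i,ℓ,cp; free: g,α
RREF:
  r0: [   1    0    1    0    0  1/2]
  r1: [   0    1    0    0    0    0]
  r2: [   0    0    0    1    0  3/2]
  r3: [   0    0    0    0    1    0]
Fix exponent of α at 1, g at 0; solve each RREF row for its pivot's exponent:
  r0: exp(a) + (1/2)·1 = 0 ⇒ exp(a) = -1/2
  r1: exp(i) + (0)·1 = 0 ⇒ exp(i) = 0
  r2: exp(ℓ) + (3/2)·1 = 0 ⇒ exp(ℓ) = -3/2
  r3: exp(cp) + (0)·1 = 0 ⇒ exp(cp) = 0
Π_2 = a^(-1/2) · ℓ^(-3/2) · α

["-1/2", "0", "0", "-3/2", "0", "1"]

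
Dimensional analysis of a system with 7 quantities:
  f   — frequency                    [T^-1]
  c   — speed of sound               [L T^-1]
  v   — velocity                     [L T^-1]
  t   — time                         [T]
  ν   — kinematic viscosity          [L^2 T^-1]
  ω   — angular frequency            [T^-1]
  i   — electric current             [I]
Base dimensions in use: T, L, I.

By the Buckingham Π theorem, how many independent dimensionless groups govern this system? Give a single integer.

4

Dimensional matrix (T×L×I by f×c×v×t×ν×ω×i):
  T: [-1 -1 -1  1 -1 -1  0]
  L: [ 0  1  1  0  2  0  0]
  I: [ 0  0  0  0  0  0  1]
RREF → pivots at {f,c,i} ⇒ r = 3
n=7, r=3 ⇒ 4 dimensionless groups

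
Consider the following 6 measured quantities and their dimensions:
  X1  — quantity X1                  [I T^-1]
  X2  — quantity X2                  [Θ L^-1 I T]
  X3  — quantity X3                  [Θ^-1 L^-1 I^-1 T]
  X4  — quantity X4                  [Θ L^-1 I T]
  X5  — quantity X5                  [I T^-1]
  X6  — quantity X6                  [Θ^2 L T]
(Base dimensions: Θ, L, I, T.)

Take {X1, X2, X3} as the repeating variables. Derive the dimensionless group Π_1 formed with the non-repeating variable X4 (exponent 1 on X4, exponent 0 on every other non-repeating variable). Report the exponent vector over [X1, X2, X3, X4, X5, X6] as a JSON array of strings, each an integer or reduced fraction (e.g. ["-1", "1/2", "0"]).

Exponent matrix [Θ,L,I,T] × [X1,X2,X3,X4,X5,X6]:
  Θ: [ 0  1 -1  1  0  2]
  L: [ 0 -1 -1 -1  0  1]
  I: [ 1  1 -1  1  1  0]
  T: [-1  1  1  1 -1  1]
RREF → pivots at {X1,X2,X3} ⇒ r = 3
Repeat: X1,X2,X3; free: X4,X5,X6
RREF:
  r0: [   1    0    0    0    1   -2]
  r1: [   0    1    0    1    0  1/2]
  r2: [   0    0    1    0    0 -3/2]
  r3: [   0    0    0    0    0    0]
Fix exponent of X4 at 1, X5 at 0, X6 at 0; solve each RREF row for its pivot's exponent:
  r0: exp(X1) + (0)·1 = 0 ⇒ exp(X1) = 0
  r1: exp(X2) + (1)·1 = 0 ⇒ exp(X2) = -1
  r2: exp(X3) + (0)·1 = 0 ⇒ exp(X3) = 0
Π_1 = X2^-1 · X4

["0", "-1", "0", "1", "0", "0"]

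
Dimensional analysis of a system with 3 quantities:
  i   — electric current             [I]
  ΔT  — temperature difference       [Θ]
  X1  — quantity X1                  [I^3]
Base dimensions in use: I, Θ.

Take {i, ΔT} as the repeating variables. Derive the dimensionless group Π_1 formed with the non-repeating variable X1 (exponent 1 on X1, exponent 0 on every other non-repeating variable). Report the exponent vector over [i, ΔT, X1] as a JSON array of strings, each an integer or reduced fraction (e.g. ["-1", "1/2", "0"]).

["-3", "0", "1"]

Exponent matrix [I,Θ] × [i,ΔT,X1]:
  I: [ 1  0  3]
  Θ: [ 0  1  0]
RREF → pivots at {i,ΔT} ⇒ r = 2
Pivot set = {i,ΔT}, free = {X1}
RREF:
  r0: [   1    0    3]
  r1: [   0    1    0]
Fix exponent of X1 at 1; solve each RREF row for its pivot's exponent:
  r0: exp(i) + (3)·1 = 0 ⇒ exp(i) = -3
  r1: exp(ΔT) + (0)·1 = 0 ⇒ exp(ΔT) = 0
Π_1 = i^-3 · X1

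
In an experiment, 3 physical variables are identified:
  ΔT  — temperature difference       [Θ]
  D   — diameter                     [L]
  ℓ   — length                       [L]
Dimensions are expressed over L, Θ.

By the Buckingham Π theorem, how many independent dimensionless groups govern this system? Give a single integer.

Write exponents as rows L,Θ / cols ΔT,D,ℓ:
  L: [ 0  1  1]
  Θ: [ 1  0  0]
Echelon form has 2 nonzero rows (pivots: ΔT,D)
Π count = n − r = 3 − 2 = 1

1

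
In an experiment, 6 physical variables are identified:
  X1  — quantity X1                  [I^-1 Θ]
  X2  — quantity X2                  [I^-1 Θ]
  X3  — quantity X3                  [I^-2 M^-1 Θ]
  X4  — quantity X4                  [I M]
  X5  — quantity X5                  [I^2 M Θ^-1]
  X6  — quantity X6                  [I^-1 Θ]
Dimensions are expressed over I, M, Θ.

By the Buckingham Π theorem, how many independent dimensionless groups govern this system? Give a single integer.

4

Dimensional matrix (I×M×Θ by X1×X2×X3×X4×X5×X6):
  I: [-1 -1 -2  1  2 -1]
  M: [ 0  0 -1  1  1  0]
  Θ: [ 1  1  1  0 -1  1]
RREF → pivots at {X1,X3} ⇒ r = 2
6 vars − rank 2 = 4 Π groups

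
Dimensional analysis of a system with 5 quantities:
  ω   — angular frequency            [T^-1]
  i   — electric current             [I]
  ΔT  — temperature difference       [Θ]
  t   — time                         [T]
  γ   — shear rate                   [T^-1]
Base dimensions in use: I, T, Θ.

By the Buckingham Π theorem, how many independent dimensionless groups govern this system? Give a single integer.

2

Dimensional matrix (I×T×Θ by ω×i×ΔT×t×γ):
  I: [ 0  1  0  0  0]
  T: [-1  0  0  1 -1]
  Θ: [ 0  0  1  0  0]
Row reduction gives pivot columns ω,i,ΔT; rank = 3
5 vars − rank 3 = 2 Π groups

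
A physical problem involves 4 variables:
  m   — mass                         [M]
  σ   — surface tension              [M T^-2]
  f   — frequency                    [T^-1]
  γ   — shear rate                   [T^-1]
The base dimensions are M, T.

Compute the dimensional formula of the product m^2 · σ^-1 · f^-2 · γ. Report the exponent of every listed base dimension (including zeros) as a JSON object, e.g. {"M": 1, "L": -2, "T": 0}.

{"M": 1, "T": 3}

Write exponents as rows M,T / cols m,σ,f,γ:
  M: [ 1  1  0  0]
  T: [ 0 -2 -1 -1]
  [M]: (2)·1+(-1)·1+(-2)·0+(1)·0 = 1
  [T]: (2)·0+(-1)·-2+(-2)·-1+(1)·-1 = 3
⇒ M T^3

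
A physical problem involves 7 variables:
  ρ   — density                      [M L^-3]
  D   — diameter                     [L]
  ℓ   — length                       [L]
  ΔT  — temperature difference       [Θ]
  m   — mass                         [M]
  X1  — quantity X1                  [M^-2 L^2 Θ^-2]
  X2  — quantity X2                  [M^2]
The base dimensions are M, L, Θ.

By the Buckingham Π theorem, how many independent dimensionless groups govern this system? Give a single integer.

4

Write exponents as rows M,L,Θ / cols ρ,D,ℓ,ΔT,m,X1,X2:
  M: [ 1  0  0  0  1 -2  2]
  L: [-3  1  1  0  0  2  0]
  Θ: [ 0  0  0  1  0 -2  0]
Row reduction gives pivot columns ρ,D,ΔT; rank = 3
n=7, r=3 ⇒ 4 dimensionless groups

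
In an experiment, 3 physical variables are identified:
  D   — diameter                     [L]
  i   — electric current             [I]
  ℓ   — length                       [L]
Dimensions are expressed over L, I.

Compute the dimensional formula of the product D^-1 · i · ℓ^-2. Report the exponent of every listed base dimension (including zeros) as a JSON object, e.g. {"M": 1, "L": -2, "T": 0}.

Dimensional matrix (L×I by D×i×ℓ):
  L: [ 1  0  1]
  I: [ 0  1  0]
  [L]: (-1)·1+(1)·0+(-2)·1 = -3
  [I]: (-1)·0+(1)·1+(-2)·0 = 1
⇒ L^-3 I

{"L": -3, "I": 1}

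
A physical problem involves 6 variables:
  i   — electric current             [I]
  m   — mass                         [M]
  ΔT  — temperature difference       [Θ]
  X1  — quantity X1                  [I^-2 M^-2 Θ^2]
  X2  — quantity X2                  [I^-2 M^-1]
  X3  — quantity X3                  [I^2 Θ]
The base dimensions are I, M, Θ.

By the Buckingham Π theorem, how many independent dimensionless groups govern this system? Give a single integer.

3

Dimensional matrix (I×M×Θ by i×m×ΔT×X1×X2×X3):
  I: [ 1  0  0 -2 -2  2]
  M: [ 0  1  0 -2 -1  0]
  Θ: [ 0  0  1  2  0  1]
RREF → pivots at {i,m,ΔT} ⇒ r = 3
6 vars − rank 3 = 3 Π groups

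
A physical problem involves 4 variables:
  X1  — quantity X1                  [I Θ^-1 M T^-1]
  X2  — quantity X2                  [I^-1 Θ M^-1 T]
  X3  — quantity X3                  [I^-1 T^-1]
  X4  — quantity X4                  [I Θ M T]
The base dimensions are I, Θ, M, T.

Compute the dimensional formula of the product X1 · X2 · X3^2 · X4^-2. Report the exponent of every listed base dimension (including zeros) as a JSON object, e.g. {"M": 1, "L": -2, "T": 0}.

Exponent matrix [I,Θ,M,T] × [X1,X2,X3,X4]:
  I: [ 1 -1 -1  1]
  Θ: [-1  1  0  1]
  M: [ 1 -1  0  1]
  T: [-1  1 -1  1]
  [I]: (1)·1+(1)·-1+(2)·-1+(-2)·1 = -4
  [Θ]: (1)·-1+(1)·1+(2)·0+(-2)·1 = -2
  [M]: (1)·1+(1)·-1+(2)·0+(-2)·1 = -2
  [T]: (1)·-1+(1)·1+(2)·-1+(-2)·1 = -4
⇒ I^-4 Θ^-2 M^-2 T^-4

{"I": -4, "Θ": -2, "M": -2, "T": -4}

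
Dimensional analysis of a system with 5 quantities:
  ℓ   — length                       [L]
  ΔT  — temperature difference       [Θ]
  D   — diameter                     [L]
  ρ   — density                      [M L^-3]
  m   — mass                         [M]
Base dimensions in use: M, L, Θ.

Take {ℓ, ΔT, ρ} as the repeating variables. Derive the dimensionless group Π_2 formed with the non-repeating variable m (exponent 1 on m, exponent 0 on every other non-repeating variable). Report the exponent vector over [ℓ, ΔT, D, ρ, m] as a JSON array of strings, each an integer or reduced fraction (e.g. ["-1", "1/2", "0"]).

Dimensional matrix (M×L×Θ by ℓ×ΔT×D×ρ×m):
  M: [ 0  0  0  1  1]
  L: [ 1  0  1 -3  0]
  Θ: [ 0  1  0  0  0]
RREF → pivots at {ℓ,ΔT,ρ} ⇒ r = 3
Repeat: ℓ,ΔT,ρ; free: D,m
RREF:
  r0: [   1    0    1    0    3]
  r1: [   0    1    0    0    0]
  r2: [   0    0    0    1    1]
Fix exponent of m at 1, D at 0; solve each RREF row for its pivot's exponent:
  r0: exp(ℓ) + (3)·1 = 0 ⇒ exp(ℓ) = -3
  r1: exp(ΔT) + (0)·1 = 0 ⇒ exp(ΔT) = 0
  r2: exp(ρ) + (1)·1 = 0 ⇒ exp(ρ) = -1
Π_2 = ℓ^-3 · ρ^-1 · m

["-3", "0", "0", "-1", "1"]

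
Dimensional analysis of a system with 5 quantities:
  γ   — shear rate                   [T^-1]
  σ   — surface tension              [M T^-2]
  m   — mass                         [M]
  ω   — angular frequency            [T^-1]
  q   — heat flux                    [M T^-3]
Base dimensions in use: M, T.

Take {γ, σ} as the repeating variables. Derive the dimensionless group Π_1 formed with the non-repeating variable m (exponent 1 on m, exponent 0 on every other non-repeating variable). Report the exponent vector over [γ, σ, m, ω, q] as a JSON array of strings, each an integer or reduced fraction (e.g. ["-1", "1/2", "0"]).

["2", "-1", "1", "0", "0"]

Exponent matrix [M,T] × [γ,σ,m,ω,q]:
  M: [ 0  1  1  0  1]
  T: [-1 -2  0 -1 -3]
Echelon form has 2 nonzero rows (pivots: γ,σ)
Repeat: γ,σ; free: m,ω,q
RREF:
  r0: [   1    0   -2    1    1]
  r1: [   0    1    1    0    1]
Fix exponent of m at 1, ω at 0, q at 0; solve each RREF row for its pivot's exponent:
  r0: exp(γ) + (-2)·1 = 0 ⇒ exp(γ) = 2
  r1: exp(σ) + (1)·1 = 0 ⇒ exp(σ) = -1
Π_1 = γ^2 · σ^-1 · m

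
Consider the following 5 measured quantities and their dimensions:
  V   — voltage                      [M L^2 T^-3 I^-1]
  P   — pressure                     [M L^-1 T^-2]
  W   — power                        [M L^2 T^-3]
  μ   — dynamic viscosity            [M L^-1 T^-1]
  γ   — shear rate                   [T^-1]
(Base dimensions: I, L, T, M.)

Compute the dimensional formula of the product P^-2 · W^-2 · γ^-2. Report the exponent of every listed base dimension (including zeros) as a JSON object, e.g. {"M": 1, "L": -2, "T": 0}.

{"I": 0, "L": -2, "T": 12, "M": -4}

Dimensional matrix (I×L×T×M by V×P×W×μ×γ):
  I: [-1  0  0  0  0]
  L: [ 2 -1  2 -1  0]
  T: [-3 -2 -3 -1 -1]
  M: [ 1  1  1  1  0]
  [I]: (-2)·0+(-2)·0+(-2)·0 = 0
  [L]: (-2)·-1+(-2)·2+(-2)·0 = -2
  [T]: (-2)·-2+(-2)·-3+(-2)·-1 = 12
  [M]: (-2)·1+(-2)·1+(-2)·0 = -4
⇒ L^-2 T^12 M^-4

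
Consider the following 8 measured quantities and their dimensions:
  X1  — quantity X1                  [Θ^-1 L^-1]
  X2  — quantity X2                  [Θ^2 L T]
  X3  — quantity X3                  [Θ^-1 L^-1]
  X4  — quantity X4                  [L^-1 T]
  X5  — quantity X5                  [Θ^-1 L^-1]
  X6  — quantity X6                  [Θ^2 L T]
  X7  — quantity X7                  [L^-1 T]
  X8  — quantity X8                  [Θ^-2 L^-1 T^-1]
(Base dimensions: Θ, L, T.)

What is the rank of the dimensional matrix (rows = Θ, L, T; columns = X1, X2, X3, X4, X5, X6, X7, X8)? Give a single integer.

2

Dimensional matrix (Θ×L×T by X1×X2×X3×X4×X5×X6×X7×X8):
  Θ: [-1  2 -1  0 -1  2  0 -2]
  L: [-1  1 -1 -1 -1  1 -1 -1]
  T: [ 0  1  0  1  0  1  1 -1]
Echelon form has 2 nonzero rows (pivots: X1,X2)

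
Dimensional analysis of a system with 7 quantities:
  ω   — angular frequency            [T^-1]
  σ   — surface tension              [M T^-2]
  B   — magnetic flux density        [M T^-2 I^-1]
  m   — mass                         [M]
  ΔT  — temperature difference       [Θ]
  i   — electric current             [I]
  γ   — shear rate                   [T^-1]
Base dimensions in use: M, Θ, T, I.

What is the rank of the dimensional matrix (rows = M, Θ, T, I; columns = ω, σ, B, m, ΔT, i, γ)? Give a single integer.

4

Write exponents as rows M,Θ,T,I / cols ω,σ,B,m,ΔT,i,γ:
  M: [ 0  1  1  1  0  0  0]
  Θ: [ 0  0  0  0  1  0  0]
  T: [-1 -2 -2  0  0  0 -1]
  I: [ 0  0 -1  0  0  1  0]
RREF → pivots at {ω,σ,B,ΔT} ⇒ r = 4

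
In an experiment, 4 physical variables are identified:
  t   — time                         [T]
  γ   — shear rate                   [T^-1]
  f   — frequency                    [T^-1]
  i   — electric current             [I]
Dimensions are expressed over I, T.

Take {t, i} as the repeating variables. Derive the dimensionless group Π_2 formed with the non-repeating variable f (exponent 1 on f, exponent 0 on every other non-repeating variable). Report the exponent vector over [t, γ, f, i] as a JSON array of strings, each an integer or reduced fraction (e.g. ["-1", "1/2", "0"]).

Write exponents as rows I,T / cols t,γ,f,i:
  I: [ 0  0  0  1]
  T: [ 1 -1 -1  0]
Row reduction gives pivot columns t,i; rank = 2
Pivot set = {t,i}, free = {γ,f}
RREF:
  r0: [   1   -1   -1    0]
  r1: [   0    0    0    1]
Fix exponent of f at 1, γ at 0; solve each RREF row for its pivot's exponent:
  r0: exp(t) + (-1)·1 = 0 ⇒ exp(t) = 1
  r1: exp(i) + (0)·1 = 0 ⇒ exp(i) = 0
Π_2 = t · f

["1", "0", "1", "0"]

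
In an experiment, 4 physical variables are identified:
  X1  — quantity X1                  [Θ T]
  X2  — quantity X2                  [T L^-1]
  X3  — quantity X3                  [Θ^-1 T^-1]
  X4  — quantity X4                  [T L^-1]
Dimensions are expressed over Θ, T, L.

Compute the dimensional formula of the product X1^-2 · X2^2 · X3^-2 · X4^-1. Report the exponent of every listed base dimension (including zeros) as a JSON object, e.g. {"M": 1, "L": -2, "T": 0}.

{"Θ": 0, "T": 1, "L": -1}

Exponent matrix [Θ,T,L] × [X1,X2,X3,X4]:
  Θ: [ 1  0 -1  0]
  T: [ 1  1 -1  1]
  L: [ 0 -1  0 -1]
  [Θ]: (-2)·1+(2)·0+(-2)·-1+(-1)·0 = 0
  [T]: (-2)·1+(2)·1+(-2)·-1+(-1)·1 = 1
  [L]: (-2)·0+(2)·-1+(-2)·0+(-1)·-1 = -1
⇒ T L^-1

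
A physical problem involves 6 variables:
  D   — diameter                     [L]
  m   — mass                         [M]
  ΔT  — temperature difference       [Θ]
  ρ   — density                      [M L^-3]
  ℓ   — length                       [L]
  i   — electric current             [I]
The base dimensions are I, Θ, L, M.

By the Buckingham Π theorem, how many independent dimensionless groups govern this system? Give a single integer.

Write exponents as rows I,Θ,L,M / cols D,m,ΔT,ρ,ℓ,i:
  I: [ 0  0  0  0  0  1]
  Θ: [ 0  0  1  0  0  0]
  L: [ 1  0  0 -3  1  0]
  M: [ 0  1  0  1  0  0]
RREF → pivots at {D,m,ΔT,i} ⇒ r = 4
6 vars − rank 4 = 2 Π groups

2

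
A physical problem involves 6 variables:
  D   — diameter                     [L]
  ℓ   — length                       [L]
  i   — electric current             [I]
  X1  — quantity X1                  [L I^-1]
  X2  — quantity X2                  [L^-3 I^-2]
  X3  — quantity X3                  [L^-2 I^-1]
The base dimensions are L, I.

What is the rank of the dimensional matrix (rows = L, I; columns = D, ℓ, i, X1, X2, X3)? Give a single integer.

Exponent matrix [L,I] × [D,ℓ,i,X1,X2,X3]:
  L: [ 1  1  0  1 -3 -2]
  I: [ 0  0  1 -1 -2 -1]
RREF → pivots at {D,i} ⇒ r = 2

2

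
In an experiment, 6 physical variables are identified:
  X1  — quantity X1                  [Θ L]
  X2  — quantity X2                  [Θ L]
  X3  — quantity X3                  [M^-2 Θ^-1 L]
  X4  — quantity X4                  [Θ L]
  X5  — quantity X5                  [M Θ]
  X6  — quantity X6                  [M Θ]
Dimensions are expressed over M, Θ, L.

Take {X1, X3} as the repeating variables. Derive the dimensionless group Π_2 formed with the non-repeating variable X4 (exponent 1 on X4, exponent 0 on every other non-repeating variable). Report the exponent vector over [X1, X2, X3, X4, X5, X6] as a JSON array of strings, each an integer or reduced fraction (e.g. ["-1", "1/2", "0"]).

["-1", "0", "0", "1", "0", "0"]

Dimensional matrix (M×Θ×L by X1×X2×X3×X4×X5×X6):
  M: [ 0  0 -2  0  1  1]
  Θ: [ 1  1 -1  1  1  1]
  L: [ 1  1  1  1  0  0]
RREF → pivots at {X1,X3} ⇒ r = 2
Repeat: X1,X3; free: X2,X4,X5,X6
RREF:
  r0: [   1    1    0    1  1/2  1/2]
  r1: [   0    0    1    0 -1/2 -1/2]
  r2: [   0    0    0    0    0    0]
Fix exponent of X4 at 1, X2 at 0, X5 at 0, X6 at 0; solve each RREF row for its pivot's exponent:
  r0: exp(X1) + (1)·1 = 0 ⇒ exp(X1) = -1
  r1: exp(X3) + (0)·1 = 0 ⇒ exp(X3) = 0
Π_2 = X1^-1 · X4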